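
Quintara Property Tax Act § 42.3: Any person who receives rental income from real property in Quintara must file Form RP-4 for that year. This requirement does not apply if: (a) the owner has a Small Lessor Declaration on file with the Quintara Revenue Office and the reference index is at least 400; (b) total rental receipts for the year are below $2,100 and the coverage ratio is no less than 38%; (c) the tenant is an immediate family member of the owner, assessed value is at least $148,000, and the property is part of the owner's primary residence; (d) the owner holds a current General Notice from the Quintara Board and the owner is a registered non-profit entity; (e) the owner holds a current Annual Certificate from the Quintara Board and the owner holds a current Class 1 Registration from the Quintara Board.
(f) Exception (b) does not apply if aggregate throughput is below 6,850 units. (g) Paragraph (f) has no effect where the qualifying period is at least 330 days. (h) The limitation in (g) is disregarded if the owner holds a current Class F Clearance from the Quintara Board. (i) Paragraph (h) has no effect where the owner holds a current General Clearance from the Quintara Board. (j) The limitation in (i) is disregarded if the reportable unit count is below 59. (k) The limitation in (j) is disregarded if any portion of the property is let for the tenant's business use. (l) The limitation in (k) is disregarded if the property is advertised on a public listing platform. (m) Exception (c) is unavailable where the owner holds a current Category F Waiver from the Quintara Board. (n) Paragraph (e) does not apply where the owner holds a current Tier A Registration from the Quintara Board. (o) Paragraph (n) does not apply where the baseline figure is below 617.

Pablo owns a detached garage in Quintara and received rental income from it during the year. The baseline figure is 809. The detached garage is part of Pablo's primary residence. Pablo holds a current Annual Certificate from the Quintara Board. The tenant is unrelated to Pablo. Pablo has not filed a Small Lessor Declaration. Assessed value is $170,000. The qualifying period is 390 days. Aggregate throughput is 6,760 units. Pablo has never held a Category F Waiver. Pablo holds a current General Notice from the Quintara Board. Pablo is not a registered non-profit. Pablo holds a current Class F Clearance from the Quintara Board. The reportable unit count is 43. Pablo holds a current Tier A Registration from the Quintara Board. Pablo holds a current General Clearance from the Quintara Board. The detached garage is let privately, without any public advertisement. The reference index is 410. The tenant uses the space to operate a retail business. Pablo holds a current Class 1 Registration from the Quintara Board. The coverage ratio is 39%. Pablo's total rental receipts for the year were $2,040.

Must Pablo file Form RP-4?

Exception (a) fails — no Small Lessor Declaration is on file.
All of (b)'s requirements are met (total rental receipts for the year are $2,040, below the $2,100 limit; the coverage ratio is 39%, meeting the 38% threshold). Under paragraphs (f)–(l): (f) operates (aggregate throughput is 6,760 units, below the 6,850 units limit), but yields to (g): (g) operates against (f): the qualifying period is 390 days, meeting the 330 days threshold. (h) would limit (g) — a current Class F Clearance is held — but (i) sets (h) aside: (i) operates against (h): a current General Clearance is held. (j) would limit (i) — the reportable unit count is 43, below the 59 limit — but (k) sets (j) aside: (k) operates against (j): the space is let for business use. (l), which would lift (k), is inapplicable — the property is let privately without advertisement. So (b) applies.
Exception (c) fails — the tenant is unrelated to the owner.
Exception (d) does not apply: Pablo is not a registered non-profit.
All of (e)'s requirements are met (a current Annual Certificate is held; a current Class 1 Registration is held). However, paragraphs (n)–(o) must be considered: (n) is triggered — a current Tier A Registration is held. (o), which would lift (n), is inapplicable — the baseline figure is 809, not below 617. So (e) is unavailable.

No — exception (b) applies; Pablo is not required to file Form RP-4.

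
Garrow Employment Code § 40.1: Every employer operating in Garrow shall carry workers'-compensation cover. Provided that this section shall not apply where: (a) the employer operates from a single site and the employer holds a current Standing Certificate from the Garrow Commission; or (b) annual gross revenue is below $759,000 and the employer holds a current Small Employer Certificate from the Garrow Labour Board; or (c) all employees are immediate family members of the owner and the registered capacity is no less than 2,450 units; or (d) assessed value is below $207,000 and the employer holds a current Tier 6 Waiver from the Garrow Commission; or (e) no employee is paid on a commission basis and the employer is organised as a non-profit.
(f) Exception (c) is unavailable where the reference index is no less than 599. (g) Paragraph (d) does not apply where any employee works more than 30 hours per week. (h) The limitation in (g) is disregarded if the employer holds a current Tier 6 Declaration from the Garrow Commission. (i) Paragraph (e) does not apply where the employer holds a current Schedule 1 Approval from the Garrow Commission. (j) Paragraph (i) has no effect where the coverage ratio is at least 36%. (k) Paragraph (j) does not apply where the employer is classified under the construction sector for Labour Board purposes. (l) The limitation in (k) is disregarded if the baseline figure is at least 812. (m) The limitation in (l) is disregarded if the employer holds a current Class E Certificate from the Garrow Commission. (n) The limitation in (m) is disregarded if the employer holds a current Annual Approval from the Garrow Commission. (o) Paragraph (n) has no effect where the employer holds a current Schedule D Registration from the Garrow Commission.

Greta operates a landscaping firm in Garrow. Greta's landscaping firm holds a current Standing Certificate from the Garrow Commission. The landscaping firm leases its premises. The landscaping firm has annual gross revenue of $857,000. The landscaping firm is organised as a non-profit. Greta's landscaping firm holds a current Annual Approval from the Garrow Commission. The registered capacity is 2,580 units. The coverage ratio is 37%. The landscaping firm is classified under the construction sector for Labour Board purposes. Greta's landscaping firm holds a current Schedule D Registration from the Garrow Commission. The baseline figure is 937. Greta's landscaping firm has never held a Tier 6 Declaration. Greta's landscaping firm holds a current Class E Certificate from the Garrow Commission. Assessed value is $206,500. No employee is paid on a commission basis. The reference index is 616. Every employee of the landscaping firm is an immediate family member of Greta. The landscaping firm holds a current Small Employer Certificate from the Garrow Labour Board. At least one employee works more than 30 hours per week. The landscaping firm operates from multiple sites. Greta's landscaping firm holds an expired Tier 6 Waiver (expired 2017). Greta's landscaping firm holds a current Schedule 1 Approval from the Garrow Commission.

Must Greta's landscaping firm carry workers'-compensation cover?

Exception (a) requires that the employer operates from a single site; but the employer operates from multiple sites, so (a) is unavailable.
Exception (b) fails — annual gross revenue is $857,000, not below $759,000.
Exception (c) is satisfied on its face — every employee is an immediate family member; the registered capacity is 2,580 units, meeting the 2,450 units threshold. However, paragraph (f) must be considered: (f) operates against (c): the reference index is 616, meeting the 599 threshold. (c) is therefore removed.
Exception (d) does not apply: no current Tier 6 Waiver is held.
Exception (e)'s conditions are all satisfied: no employee is paid on commission; the employer is a non-profit. However, paragraphs (i)–(o) must be considered: (i) is triggered — a current Schedule 1 Approval is held. (j) would limit (i) — the coverage ratio is 37%, meeting the 36% threshold — but (k) sets (j) aside: (k) is engaged — the landscaping firm is classified under the construction sector. (l) operates (the baseline figure is 937, meeting the 812 threshold), but is itself disapplied by (m): (m) operates against (l): a current Class E Certificate is held. (n) applies (a current Annual Approval is held), but yields to (o): (o) operates against (n): a current Schedule D Registration is held. So (e) is unavailable.
No exception is made out. Greta's landscaping firm falls within the general rule.

Yes — Greta's landscaping firm must carry workers'-compensation cover.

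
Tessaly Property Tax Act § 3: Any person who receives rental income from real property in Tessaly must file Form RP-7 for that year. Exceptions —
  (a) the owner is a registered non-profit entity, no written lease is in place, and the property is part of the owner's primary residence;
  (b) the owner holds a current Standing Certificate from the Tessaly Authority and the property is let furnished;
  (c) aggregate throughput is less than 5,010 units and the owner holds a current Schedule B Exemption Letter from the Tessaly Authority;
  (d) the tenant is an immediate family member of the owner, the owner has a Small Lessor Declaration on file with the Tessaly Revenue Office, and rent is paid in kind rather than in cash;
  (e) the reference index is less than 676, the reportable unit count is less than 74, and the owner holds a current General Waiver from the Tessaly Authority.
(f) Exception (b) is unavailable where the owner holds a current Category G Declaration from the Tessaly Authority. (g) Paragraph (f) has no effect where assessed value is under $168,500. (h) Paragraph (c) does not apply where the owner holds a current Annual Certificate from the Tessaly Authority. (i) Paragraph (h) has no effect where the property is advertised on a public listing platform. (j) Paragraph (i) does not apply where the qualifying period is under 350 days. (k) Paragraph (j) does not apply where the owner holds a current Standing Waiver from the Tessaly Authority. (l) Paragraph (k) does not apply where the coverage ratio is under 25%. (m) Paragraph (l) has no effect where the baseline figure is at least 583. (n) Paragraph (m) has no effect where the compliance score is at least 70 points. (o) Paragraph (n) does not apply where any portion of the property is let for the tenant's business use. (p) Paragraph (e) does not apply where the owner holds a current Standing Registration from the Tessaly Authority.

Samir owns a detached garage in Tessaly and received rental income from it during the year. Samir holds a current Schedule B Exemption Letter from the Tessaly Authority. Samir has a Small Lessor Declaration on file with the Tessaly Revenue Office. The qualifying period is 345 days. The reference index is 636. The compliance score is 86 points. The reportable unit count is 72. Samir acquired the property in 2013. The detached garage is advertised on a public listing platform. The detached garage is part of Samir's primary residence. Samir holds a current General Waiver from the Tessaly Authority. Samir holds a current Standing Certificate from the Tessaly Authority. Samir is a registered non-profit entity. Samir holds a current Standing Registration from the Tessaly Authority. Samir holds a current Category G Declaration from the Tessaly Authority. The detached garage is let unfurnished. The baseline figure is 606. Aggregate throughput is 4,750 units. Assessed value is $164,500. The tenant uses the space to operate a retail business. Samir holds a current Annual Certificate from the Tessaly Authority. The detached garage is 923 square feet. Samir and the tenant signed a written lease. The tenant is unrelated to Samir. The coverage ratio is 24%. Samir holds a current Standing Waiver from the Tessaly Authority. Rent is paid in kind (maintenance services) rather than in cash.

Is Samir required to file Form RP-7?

Exception (a) requires that no written lease is in place; but a written lease is in place, so (a) is unavailable.
Exception (b) requires that the property is let furnished; but the property is let unfurnished, so (b) is unavailable.
Exception (c)'s conditions are all satisfied: aggregate throughput is 4,750 units, less than the 5,010 units limit; a current Schedule B Exemption Letter is held. Applying paragraphs (h)–(o): (h) would limit (c) — a current Annual Certificate is held — but (i) sets (h) aside: (i) operates against (h): the property is publicly advertised. (j) would limit (i) — the qualifying period is 345 days, under the 350 days limit — but (k) sets (j) aside: (k) operates against (j): a current Standing Waiver is held. (l) is engaged (the coverage ratio is 24%, under the 25% limit), but is itself disapplied by (m): (m) operates against (l): the baseline figure is 606, meeting the 583 threshold. (n) would limit (m) — the compliance score is 86 points, meeting the 70 points threshold — but (o) sets (n) aside: (o) is engaged — the space is let for business use. (c) remains available.
Exception (d) does not apply: the tenant is unrelated to the owner.
Exception (e) is satisfied on its face — the reference index is 636, less than the 676 limit; the reportable unit count is 72, less than the 74 limit; a current General Waiver is held. However, paragraph (p) must be considered: (p) operates against (e): a current Standing Registration is held. Exception (e) does not apply.

No — exception (c) applies; Samir is not required to file Form RP-7.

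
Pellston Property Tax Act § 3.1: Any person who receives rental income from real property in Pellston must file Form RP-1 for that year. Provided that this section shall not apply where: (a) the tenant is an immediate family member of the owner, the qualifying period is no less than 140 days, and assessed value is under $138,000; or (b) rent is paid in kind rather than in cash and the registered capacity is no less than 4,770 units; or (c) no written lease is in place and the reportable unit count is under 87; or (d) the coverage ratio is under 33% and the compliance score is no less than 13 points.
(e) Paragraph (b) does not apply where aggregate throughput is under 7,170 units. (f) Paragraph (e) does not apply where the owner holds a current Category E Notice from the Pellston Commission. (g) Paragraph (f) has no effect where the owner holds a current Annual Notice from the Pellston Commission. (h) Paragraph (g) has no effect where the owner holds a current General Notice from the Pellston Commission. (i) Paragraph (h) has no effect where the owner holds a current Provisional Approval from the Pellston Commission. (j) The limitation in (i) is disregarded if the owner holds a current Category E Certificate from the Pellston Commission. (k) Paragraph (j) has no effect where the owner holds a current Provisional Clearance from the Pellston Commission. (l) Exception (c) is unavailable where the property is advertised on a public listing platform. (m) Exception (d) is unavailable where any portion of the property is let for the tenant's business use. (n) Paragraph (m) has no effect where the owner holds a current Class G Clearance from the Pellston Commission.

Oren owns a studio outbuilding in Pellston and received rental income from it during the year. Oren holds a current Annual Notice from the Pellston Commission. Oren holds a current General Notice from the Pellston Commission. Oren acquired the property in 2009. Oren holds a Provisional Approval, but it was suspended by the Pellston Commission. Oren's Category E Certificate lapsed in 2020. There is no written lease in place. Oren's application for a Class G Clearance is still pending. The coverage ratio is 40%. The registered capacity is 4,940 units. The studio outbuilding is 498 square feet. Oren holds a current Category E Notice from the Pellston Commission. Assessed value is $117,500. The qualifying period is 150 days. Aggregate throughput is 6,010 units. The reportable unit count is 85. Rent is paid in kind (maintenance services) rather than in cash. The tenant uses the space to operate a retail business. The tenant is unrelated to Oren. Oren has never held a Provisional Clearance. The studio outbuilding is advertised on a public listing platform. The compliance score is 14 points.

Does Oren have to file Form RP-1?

No — exception (b) applies; Oren is not required to file Form RP-1.

Exception (a) requires that the tenant is an immediate family member of the owner; but the tenant is unrelated to the owner, so (a) is unavailable.
Exception (b) is satisfied on its face — rent is paid in kind; the registered capacity is 4,940 units, meeting the 4,770 units threshold. As to paragraphs (e)–(k): (e) would limit (b) — aggregate throughput is 6,010 units, under the 7,170 units limit — but (f) sets (e) aside: (f) is engaged — a current Category E Notice is held. (g) is triggered (a current Annual Notice is held), but is itself disapplied by (h): (h) operates against (g): a current General Notice is held. (i), which would lift (h), is inapplicable — no current Provisional Approval is held. Exception (b) stands.
Exception (c) is satisfied on its face — there is no written lease; the reportable unit count is 85, under the 87 limit. Turning to paragraph (l): (l) is triggered — the property is publicly advertised. (c) is therefore removed.
Exception (d) fails — the coverage ratio is 40%, not under 33%.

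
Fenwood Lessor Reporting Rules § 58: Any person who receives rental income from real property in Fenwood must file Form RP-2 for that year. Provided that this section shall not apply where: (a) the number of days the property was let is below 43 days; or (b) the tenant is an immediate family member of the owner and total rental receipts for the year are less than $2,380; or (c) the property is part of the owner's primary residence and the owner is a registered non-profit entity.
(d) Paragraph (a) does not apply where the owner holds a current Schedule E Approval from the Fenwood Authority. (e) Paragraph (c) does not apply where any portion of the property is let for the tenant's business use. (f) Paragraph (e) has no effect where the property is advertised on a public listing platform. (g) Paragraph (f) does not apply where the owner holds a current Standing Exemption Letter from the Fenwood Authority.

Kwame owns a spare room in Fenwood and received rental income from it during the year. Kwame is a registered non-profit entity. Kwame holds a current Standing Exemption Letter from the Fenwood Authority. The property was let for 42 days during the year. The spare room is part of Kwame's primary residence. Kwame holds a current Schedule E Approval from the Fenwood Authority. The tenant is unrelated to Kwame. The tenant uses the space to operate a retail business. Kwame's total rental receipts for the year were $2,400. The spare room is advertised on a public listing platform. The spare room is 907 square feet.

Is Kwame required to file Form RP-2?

Yes — Kwame must file Form RP-2.

All of (a)'s requirements are met (the number of days the property was let is 42 days, below the 43 days limit). But applying paragraph (d): (d) operates against (a): a current Schedule E Approval is held. (a) is therefore removed.
Exception (b) requires that the tenant is an immediate family member of the owner; but the tenant is unrelated to the owner, so (b) is unavailable.
Exception (c): the spare room is part of the primary residence; Kwame is a registered non-profit — every condition holds. Turning to paragraphs (e)–(g): (e) operates against (c): the space is let for business use. (f) would limit (e) — the property is publicly advertised — but (g) sets (f) aside: (g) is triggered — a current Standing Exemption Letter is held. (c) is therefore removed.
No exception is made out. Kwame falls within the general rule.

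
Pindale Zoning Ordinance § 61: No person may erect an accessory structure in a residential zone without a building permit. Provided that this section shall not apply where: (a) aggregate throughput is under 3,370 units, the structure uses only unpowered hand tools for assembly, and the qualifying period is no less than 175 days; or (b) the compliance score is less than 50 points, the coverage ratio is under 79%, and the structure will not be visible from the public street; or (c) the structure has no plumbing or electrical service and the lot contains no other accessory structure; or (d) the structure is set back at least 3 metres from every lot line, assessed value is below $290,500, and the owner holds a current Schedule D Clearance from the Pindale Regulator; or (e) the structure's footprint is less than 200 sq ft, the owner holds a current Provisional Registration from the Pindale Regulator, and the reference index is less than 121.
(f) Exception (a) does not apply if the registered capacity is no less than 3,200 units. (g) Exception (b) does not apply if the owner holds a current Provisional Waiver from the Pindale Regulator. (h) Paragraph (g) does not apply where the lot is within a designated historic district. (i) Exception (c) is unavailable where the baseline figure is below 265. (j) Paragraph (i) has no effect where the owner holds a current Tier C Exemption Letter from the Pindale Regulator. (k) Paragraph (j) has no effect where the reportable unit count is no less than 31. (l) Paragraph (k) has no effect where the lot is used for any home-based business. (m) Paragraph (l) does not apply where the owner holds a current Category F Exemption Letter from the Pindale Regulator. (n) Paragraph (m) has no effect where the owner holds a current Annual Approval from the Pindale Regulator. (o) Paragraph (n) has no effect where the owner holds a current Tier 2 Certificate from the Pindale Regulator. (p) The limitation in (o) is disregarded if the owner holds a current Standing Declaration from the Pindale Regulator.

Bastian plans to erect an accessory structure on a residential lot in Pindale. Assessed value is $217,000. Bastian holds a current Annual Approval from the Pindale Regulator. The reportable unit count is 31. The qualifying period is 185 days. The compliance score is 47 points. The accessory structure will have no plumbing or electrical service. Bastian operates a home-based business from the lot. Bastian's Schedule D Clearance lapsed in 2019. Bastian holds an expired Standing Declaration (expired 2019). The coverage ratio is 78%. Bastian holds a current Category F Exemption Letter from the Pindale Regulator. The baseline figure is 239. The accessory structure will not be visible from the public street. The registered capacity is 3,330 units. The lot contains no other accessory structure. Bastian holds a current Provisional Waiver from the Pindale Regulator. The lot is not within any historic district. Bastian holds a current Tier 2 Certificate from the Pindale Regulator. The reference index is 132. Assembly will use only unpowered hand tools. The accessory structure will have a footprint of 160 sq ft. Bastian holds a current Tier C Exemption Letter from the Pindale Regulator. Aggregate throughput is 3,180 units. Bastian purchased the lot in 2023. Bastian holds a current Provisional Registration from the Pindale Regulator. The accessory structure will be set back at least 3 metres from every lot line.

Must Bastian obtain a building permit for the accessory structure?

Exception (a): aggregate throughput is 3,180 units, under the 3,370 units limit; assembly uses only hand tools; the qualifying period is 185 days, meeting the 175 days threshold — every condition holds. But: (f) applies — the registered capacity is 3,330 units, meeting the 3,200 units threshold. So (a) is unavailable.
Exception (b)'s conditions are all satisfied: the compliance score is 47 points, less than the 50 points limit; the coverage ratio is 78%, under the 79% limit; the structure will not be visible from the street. However, paragraphs (g)–(h) must be considered: (g) is engaged — a current Provisional Waiver is held. (h), which would lift (g), is not engaged — the lot is not in a historic district. So (b) is unavailable.
Exception (c): there is no plumbing or electrical service; the lot has no other accessory structure — every condition holds. But applying paragraphs (i)–(p): (i) operates — the baseline figure is 239, below the 265 limit. (j) operates (a current Tier C Exemption Letter is held), but is itself disapplied by (k): (k) operates — the reportable unit count is 31, meeting the 31 threshold. (l) would limit (k) — a home-based business operates on the lot — but (m) sets (l) aside: (m) applies — a current Category F Exemption Letter is held. (n) would limit (m) — a current Annual Approval is held — but (o) sets (n) aside: (o) operates — a current Tier 2 Certificate is held. (p) is inapplicable (there is no Standing Declaration in force), so (o) stands. (c) is therefore removed.
Exception (d) fails — the Schedule D Clearance is not current.
Exception (e) does not apply: the reference index is 132, not less than 121.
No exception displaces § 61.

Yes — Bastian must obtain a building permit.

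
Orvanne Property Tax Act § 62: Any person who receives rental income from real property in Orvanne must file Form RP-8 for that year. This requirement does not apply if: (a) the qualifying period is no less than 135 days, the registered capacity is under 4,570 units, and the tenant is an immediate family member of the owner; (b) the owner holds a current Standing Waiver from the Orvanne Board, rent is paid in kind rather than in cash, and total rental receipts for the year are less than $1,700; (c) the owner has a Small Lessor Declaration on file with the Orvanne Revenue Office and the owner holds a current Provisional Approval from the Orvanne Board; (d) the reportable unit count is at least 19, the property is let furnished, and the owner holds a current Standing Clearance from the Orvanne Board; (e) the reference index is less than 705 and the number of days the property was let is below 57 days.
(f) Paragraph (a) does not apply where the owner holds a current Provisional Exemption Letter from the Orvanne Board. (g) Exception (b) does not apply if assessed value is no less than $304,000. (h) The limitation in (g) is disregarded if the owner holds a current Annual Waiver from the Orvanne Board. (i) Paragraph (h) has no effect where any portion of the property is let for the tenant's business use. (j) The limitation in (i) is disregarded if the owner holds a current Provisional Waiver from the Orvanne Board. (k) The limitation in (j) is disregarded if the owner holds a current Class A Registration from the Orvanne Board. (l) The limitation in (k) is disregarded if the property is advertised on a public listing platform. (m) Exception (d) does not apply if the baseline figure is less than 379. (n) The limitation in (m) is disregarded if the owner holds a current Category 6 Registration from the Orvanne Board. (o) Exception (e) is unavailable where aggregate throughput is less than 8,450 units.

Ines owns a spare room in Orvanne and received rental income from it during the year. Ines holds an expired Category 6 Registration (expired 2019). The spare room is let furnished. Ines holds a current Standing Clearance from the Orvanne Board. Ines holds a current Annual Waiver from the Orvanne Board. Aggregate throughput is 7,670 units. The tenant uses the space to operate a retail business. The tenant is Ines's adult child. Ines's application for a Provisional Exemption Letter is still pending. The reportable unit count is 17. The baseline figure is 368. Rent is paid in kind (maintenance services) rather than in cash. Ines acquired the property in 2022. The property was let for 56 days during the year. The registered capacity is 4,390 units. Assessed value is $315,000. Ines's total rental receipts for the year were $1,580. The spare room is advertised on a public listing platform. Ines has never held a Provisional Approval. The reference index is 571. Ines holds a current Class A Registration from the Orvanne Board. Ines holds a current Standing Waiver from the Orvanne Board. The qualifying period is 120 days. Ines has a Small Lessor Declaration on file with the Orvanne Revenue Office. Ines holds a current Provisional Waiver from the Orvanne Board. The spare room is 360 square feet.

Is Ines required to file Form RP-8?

No — exception (b) applies; Ines is not required to file Form RP-8.

Exception (a) requires that the qualifying period is no less than 135 days; but the qualifying period is 120 days, short of 135 days, so (a) is unavailable.
Exception (b): a current Standing Waiver is held; rent is paid in kind; total rental receipts for the year are $1,580, less than the $1,700 limit — every condition holds. Applying paragraphs (g)–(l): (g) operates (assessed value is $315,000, meeting the $304,000 threshold), but is displaced by (h): (h) is triggered — a current Annual Waiver is held. (i) operates (the space is let for business use), but is displaced by (j): (j) is triggered — a current Provisional Waiver is held. (k) applies (a current Class A Registration is held), but is itself disapplied by (l): (l) operates against (k): the property is publicly advertised. (b) remains available.
Exception (c) requires that the owner holds a current Provisional Approval from the Orvanne Board; but no current Provisional Approval is held, so (c) is unavailable.
Exception (d) requires that the reportable unit count is at least 19; but the reportable unit count is 17, short of 19, so (d) is unavailable.
All of (e)'s requirements are met (the reference index is 571, less than the 705 limit; the number of days the property was let is 56 days, below the 57 days limit). However, paragraph (o) must be considered: (o) operates against (e): aggregate throughput is 7,670 units, less than the 8,450 units limit. (e) is therefore removed.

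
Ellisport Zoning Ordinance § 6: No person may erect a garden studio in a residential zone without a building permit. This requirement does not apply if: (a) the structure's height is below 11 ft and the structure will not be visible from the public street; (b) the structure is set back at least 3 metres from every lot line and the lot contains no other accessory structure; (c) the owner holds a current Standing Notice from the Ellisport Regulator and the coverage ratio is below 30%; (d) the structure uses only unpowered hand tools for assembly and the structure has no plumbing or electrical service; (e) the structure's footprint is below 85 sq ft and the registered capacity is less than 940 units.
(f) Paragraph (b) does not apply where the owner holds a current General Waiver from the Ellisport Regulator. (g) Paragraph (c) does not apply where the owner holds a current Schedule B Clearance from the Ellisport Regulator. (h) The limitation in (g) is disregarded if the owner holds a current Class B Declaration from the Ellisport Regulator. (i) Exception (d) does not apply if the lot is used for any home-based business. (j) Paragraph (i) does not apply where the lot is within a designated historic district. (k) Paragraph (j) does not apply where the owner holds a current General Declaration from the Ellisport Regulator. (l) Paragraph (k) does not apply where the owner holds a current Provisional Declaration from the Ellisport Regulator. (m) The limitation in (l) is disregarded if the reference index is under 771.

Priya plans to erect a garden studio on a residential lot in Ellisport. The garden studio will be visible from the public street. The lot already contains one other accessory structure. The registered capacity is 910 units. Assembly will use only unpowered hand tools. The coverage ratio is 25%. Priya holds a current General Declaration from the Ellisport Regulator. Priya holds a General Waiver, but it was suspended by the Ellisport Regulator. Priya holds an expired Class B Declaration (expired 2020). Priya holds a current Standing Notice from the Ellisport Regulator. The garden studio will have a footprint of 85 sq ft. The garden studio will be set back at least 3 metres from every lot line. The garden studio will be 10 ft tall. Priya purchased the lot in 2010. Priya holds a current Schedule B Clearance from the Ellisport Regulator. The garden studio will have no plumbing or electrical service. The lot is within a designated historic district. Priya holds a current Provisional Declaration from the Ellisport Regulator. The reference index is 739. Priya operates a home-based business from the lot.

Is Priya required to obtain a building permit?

Exception (a) does not apply: the structure will be visible from the street.
Exception (b) fails — the lot already has another accessory structure.
All of (c)'s requirements are met (a current Standing Notice is held; the coverage ratio is 25%, below the 30% limit). But applying paragraphs (g)–(h): (g) operates — a current Schedule B Clearance is held. (h), which would lift (g), does not operate here — there is no Class B Declaration in force. So (c) is unavailable.
Exception (d): assembly uses only hand tools; there is no plumbing or electrical service — every condition holds. But: (i) operates against (d): a home-based business operates on the lot. (j) operates (the lot is in a historic district), but is displaced by (k): (k) is triggered — a current General Declaration is held. (l) applies (a current Provisional Declaration is held), but is displaced by (m): (m) operates against (l): the reference index is 739, under the 771 limit. (d) is therefore removed.
Exception (e) fails — the structure's footprint is 85 sq ft, not below 85 sq ft.
No exception is made out. Priya falls within the general rule.

Yes — Priya must obtain a building permit.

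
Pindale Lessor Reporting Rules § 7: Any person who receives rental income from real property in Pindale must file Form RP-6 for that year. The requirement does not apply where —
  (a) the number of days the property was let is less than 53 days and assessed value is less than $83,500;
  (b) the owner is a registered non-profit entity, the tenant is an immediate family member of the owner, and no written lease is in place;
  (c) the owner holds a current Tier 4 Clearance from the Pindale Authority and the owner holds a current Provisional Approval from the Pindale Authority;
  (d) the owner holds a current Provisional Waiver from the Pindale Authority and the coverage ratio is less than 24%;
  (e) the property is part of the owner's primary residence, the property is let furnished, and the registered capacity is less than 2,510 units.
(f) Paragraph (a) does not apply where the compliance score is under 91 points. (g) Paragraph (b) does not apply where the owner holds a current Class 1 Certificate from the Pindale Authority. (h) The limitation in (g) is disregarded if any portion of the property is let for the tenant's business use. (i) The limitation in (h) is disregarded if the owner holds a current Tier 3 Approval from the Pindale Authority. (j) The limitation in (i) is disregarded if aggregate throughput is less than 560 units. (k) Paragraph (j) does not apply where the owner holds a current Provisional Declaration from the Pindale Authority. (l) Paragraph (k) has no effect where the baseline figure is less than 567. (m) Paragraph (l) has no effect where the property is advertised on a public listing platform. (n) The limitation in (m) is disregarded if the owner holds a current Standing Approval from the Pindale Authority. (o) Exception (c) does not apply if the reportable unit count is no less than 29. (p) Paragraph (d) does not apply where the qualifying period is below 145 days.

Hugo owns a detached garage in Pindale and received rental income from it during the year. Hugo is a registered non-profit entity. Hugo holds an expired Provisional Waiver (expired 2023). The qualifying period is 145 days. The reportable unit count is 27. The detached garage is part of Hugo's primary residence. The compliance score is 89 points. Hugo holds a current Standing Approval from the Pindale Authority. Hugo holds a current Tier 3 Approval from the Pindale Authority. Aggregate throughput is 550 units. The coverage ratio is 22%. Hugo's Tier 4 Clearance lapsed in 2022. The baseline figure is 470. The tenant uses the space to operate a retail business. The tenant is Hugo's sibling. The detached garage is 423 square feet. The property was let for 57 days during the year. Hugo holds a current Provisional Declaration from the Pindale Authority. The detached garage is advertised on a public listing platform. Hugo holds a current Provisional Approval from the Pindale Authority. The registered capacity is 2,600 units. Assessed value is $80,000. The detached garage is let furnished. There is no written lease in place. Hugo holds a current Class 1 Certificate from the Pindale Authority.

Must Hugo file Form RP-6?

No — exception (b) applies; Hugo is not required to file Form RP-6.

Exception (a) does not apply: the number of days the property was let is 57 days, not less than 53 days.
Exception (b): Hugo is a registered non-profit; the tenant is an immediate family member; there is no written lease — every condition holds. Applying paragraphs (g)–(n): (g) would limit (b) — a current Class 1 Certificate is held — but (h) sets (g) aside: (h) operates against (g): the space is let for business use. (i) would limit (h) — a current Tier 3 Approval is held — but (j) sets (i) aside: (j) operates against (i): aggregate throughput is 550 units, less than the 560 units limit. (k) is triggered (a current Provisional Declaration is held), but is itself disapplied by (l): (l) is engaged — the baseline figure is 470, less than the 567 limit. (m) is engaged (the property is publicly advertised), but is itself disapplied by (n): (n) applies — a current Standing Approval is held. Exception (b) stands.
Exception (c) fails — there is no Tier 4 Clearance in force.
Exception (d) requires that the owner holds a current Provisional Waiver from the Pindale Authority; but the Provisional Waiver is not current, so (d) is unavailable.
Exception (e) fails — the registered capacity is 2,600 units, not less than 2,510 units.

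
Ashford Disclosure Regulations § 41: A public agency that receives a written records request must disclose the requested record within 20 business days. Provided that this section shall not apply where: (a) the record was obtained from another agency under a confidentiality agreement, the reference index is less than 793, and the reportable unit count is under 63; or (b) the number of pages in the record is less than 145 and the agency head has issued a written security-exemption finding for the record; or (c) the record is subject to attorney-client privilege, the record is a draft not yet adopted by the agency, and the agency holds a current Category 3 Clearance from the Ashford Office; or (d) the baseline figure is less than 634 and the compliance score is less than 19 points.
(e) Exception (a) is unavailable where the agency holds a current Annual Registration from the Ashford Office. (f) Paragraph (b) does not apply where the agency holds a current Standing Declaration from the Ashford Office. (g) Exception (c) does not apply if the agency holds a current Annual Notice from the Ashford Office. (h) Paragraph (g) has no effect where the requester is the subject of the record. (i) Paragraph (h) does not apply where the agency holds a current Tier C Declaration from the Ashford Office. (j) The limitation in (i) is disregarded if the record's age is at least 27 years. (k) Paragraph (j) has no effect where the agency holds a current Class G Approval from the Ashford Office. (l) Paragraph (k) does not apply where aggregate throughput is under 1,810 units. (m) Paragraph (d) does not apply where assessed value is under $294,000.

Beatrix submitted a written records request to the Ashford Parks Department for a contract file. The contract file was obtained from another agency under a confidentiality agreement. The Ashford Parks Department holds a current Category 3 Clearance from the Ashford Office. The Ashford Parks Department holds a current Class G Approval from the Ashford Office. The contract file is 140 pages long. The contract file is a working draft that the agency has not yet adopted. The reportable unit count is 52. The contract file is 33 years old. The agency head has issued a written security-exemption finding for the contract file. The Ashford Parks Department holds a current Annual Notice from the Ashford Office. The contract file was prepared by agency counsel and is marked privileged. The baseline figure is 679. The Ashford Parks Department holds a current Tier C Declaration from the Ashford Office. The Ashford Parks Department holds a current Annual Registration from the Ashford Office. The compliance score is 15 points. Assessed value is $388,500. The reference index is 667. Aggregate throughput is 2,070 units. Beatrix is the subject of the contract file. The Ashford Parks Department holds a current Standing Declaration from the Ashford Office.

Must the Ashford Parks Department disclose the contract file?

Exception (a): the contract file was obtained under a confidentiality agreement; the reference index is 667, less than the 793 limit; the reportable unit count is 52, under the 63 limit — every condition holds. Turning to paragraph (e): (e) operates against (a): a current Annual Registration is held. Exception (a) does not apply.
Exception (b): the number of pages in the record is 140, less than the 145 limit; a written security-exemption finding has been issued — every condition holds. But applying paragraph (f): (f) applies — a current Standing Declaration is held. (b) is therefore removed.
Exception (c)'s conditions are all satisfied: the contract file is privileged; the contract file is an unadopted draft; a current Category 3 Clearance is held. However, paragraphs (g)–(l) must be considered: (g) applies — a current Annual Notice is held. (h) is engaged (Beatrix is the subject of the contract file), but yields to (i): (i) operates against (h): a current Tier C Declaration is held. (j) is triggered (the record's age is 33 years, meeting the 27 years threshold), but yields to (k): (k) applies — a current Class G Approval is held. (l), which would lift (k), is not engaged — aggregate throughput is 2,070 units, not under 1,810 units. So (c) is unavailable.
Exception (d) requires that the baseline figure is less than 634; but the baseline figure is 679, not less than 634, so (d) is unavailable.
Every exception is unavailable, so the rule governs.

Yes — the Ashford Parks Department must disclose the contract file.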